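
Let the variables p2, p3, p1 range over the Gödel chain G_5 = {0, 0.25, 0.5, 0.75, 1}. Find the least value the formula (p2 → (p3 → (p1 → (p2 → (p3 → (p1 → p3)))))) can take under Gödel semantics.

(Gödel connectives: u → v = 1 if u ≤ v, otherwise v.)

Every assignment gives 1. For instance at p2 = 0, p3 = 0, p1 = 0:
  (p1 → p3): 0 ≤ 0, so result = 1
  (p3 → (p1 → p3)): 0 ≤ 1, so result = 1
  (p2 → (p3 → (p1 → p3))): 0 ≤ 1, so result = 1
  (p1 → (p2 → (p3 → (p1 → p3)))): 0 ≤ 1, so result = 1
  (p3 → (p1 → (p2 → (p3 → (p1 → p3))))): 0 ≤ 1, so result = 1
  (p2 → (p3 → (p1 → (p2 → (p3 → (p1 → p3)))))): 0 ≤ 1, so result = 1
All 125 assignments give value 1 — the formula is a G_5-tautology.

1.00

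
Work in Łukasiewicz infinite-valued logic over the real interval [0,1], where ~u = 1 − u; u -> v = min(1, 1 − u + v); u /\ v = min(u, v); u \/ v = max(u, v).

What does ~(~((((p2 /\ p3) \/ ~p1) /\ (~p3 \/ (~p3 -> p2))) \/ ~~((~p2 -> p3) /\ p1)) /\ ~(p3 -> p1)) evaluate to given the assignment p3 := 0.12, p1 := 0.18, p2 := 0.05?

1.00

(p2 /\ p3) = min(0.05, 0.12) = 0.05
~p1: Łukasiewicz ¬ gives 1 − 0.18 = 0.82
((p2 /\ p3) \/ ~p1) = max(0.05, 0.82) = 0.82
~p3: Łukasiewicz ¬ gives 1 − 0.12 = 0.88
~p3: Łukasiewicz ¬ gives 1 − 0.12 = 0.88
(~p3 -> p2): min(1, 1 − 0.88 + 0.05) = 0.17
(~p3 \/ (~p3 -> p2)) = max(0.88, 0.17) = 0.88
(((p2 /\ p3) \/ ~p1) /\ (~p3 \/ (~p3 -> p2))) = min(0.82, 0.88) = 0.82
~p2: Łukasiewicz ¬ gives 1 − 0.05 = 0.95
(~p2 -> p3): min(1, 1 − 0.95 + 0.12) = 0.17
((~p2 -> p3) /\ p1) = min(0.17, 0.18) = 0.17
~((~p2 -> p3) /\ p1): Łukasiewicz ¬ gives 1 − 0.17 = 0.83
~~((~p2 -> p3) /\ p1): Łukasiewicz ¬ gives 1 − 0.83 = 0.17
((((p2 /\ p3) \/ ~p1) /\ (~p3 \/ (~p3 -> p2))) \/ ~~((~p2 -> p3) /\ p1)) = max(0.82, 0.17) = 0.82
~((((p2 /\ p3) \/ ~p1) /\ (~p3 \/ (~p3 -> p2))) \/ ~~((~p2 -> p3) /\ p1)): Łukasiewicz ¬ gives 1 − 0.82 = 0.18
(p3 -> p1): min(1, 1 − 0.12 + 0.18) = 1
~(p3 -> p1): Łukasiewicz ¬ gives 1 − 1 = 0
(~((((p2 /\ p3) \/ ~p1) /\ (~p3 \/ (~p3 -> p2))) \/ ~~((~p2 -> p3) /\ p1)) /\ ~(p3 -> p1)) = min(0.18, 0) = 0
~(~((((p2 /\ p3) \/ ~p1) /\ (~p3 \/ (~p3 -> p2))) \/ ~~((~p2 -> p3) /\ p1)) /\ ~(p3 -> p1)): Łukasiewicz ¬ gives 1 − 0 = 1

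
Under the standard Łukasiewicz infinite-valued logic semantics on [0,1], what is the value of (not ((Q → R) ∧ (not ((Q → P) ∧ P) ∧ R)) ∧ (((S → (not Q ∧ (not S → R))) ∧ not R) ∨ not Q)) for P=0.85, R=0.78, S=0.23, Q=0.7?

(Q → R): min(1, 1 − 0.7 + 0.78) = 1
(Q → P): min(1, 1 − 0.7 + 0.85) = 1
((Q → P) ∧ P) = min(1, 0.85) = 0.85
not ((Q → P) ∧ P): Łukasiewicz ¬ gives 1 − 0.85 = 0.15
(not ((Q → P) ∧ P) ∧ R) = min(0.15, 0.78) = 0.15
((Q → R) ∧ (not ((Q → P) ∧ P) ∧ R)) = min(1, 0.15) = 0.15
not ((Q → R) ∧ (not ((Q → P) ∧ P) ∧ R)): Łukasiewicz ¬ gives 1 − 0.15 = 0.85
not Q: Łukasiewicz ¬ gives 1 − 0.7 = 0.3
not S: Łukasiewicz ¬ gives 1 − 0.23 = 0.77
(not S → R): min(1, 1 − 0.77 + 0.78) = 1
(not Q ∧ (not S → R)) = min(0.3, 1) = 0.3
(S → (not Q ∧ (not S → R))): min(1, 1 − 0.23 + 0.3) = 1
not R: Łukasiewicz ¬ gives 1 − 0.78 = 0.22
((S → (not Q ∧ (not S → R))) ∧ not R) = min(1, 0.22) = 0.22
not Q: Łukasiewicz ¬ gives 1 − 0.7 = 0.3
(((S → (not Q ∧ (not S → R))) ∧ not R) ∨ not Q) = max(0.22, 0.3) = 0.3
(not ((Q → R) ∧ (not ((Q → P) ∧ P) ∧ R)) ∧ (((S → (not Q ∧ (not S → R))) ∧ not R) ∨ not Q)) = min(0.85, 0.3) = 0.3

0.30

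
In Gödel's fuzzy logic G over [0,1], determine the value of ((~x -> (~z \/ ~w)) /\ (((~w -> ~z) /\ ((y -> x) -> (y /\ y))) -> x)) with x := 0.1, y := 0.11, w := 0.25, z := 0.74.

0.10

~x: Gödel ¬ of 0.1 = 0 (operand ≠ 0)
~z: Gödel ¬ of 0.74 = 0 (operand ≠ 0)
~w: Gödel ¬ of 0.25 = 0 (operand ≠ 0)
(~z \/ ~w) = max(0, 0) = 0
(~x -> (~z \/ ~w)): 0 ≤ 0, so result = 1
~w: Gödel ¬ of 0.25 = 0 (operand ≠ 0)
~z: Gödel ¬ of 0.74 = 0 (operand ≠ 0)
(~w -> ~z): 0 ≤ 0, so result = 1
(y -> x): 0.11 > 0.1, so result = 0.1
(y /\ y) = min(0.11, 0.11) = 0.11
((y -> x) -> (y /\ y)): 0.1 ≤ 0.11, so result = 1
((~w -> ~z) /\ ((y -> x) -> (y /\ y))) = min(1, 1) = 1
(((~w -> ~z) /\ ((y -> x) -> (y /\ y))) -> x): 1 > 0.1, so result = 0.1
((~x -> (~z \/ ~w)) /\ (((~w -> ~z) /\ ((y -> x) -> (y /\ y))) -> x)) = min(1, 0.1) = 0.1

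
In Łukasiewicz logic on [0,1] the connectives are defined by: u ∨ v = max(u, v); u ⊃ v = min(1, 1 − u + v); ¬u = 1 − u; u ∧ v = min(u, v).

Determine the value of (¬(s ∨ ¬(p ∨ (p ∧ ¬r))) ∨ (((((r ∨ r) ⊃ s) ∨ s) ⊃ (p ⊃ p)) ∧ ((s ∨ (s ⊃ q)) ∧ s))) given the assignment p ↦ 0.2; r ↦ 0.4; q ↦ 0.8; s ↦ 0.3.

0.30

¬r: Łukasiewicz ¬ gives 1 − 0.4 = 0.6
(p ∧ ¬r) = min(0.2, 0.6) = 0.2
(p ∨ (p ∧ ¬r)) = max(0.2, 0.2) = 0.2
¬(p ∨ (p ∧ ¬r)): Łukasiewicz ¬ gives 1 − 0.2 = 0.8
(s ∨ ¬(p ∨ (p ∧ ¬r))) = max(0.3, 0.8) = 0.8
¬(s ∨ ¬(p ∨ (p ∧ ¬r))): Łukasiewicz ¬ gives 1 − 0.8 = 0.2
(r ∨ r) = max(0.4, 0.4) = 0.4
((r ∨ r) ⊃ s): min(1, 1 − 0.4 + 0.3) = 0.9
(((r ∨ r) ⊃ s) ∨ s) = max(0.9, 0.3) = 0.9
(p ⊃ p): min(1, 1 − 0.2 + 0.2) = 1
((((r ∨ r) ⊃ s) ∨ s) ⊃ (p ⊃ p)): min(1, 1 − 0.9 + 1) = 1
(s ⊃ q): min(1, 1 − 0.3 + 0.8) = 1
(s ∨ (s ⊃ q)) = max(0.3, 1) = 1
((s ∨ (s ⊃ q)) ∧ s) = min(1, 0.3) = 0.3
(((((r ∨ r) ⊃ s) ∨ s) ⊃ (p ⊃ p)) ∧ ((s ∨ (s ⊃ q)) ∧ s)) = min(1, 0.3) = 0.3
(¬(s ∨ ¬(p ∨ (p ∧ ¬r))) ∨ (((((r ∨ r) ⊃ s) ∨ s) ⊃ (p ⊃ p)) ∧ ((s ∨ (s ⊃ q)) ∧ s))) = max(0.2, 0.3) = 0.3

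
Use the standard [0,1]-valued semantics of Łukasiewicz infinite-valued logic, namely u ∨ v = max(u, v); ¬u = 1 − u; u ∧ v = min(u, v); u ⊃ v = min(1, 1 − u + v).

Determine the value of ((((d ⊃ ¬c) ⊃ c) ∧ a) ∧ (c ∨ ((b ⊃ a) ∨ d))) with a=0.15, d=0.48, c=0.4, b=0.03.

¬c: Łukasiewicz ¬ gives 1 − 0.4 = 0.6
(d ⊃ ¬c): min(1, 1 − 0.48 + 0.6) = 1
((d ⊃ ¬c) ⊃ c): min(1, 1 − 1 + 0.4) = 0.4
(((d ⊃ ¬c) ⊃ c) ∧ a) = min(0.4, 0.15) = 0.15
(b ⊃ a): min(1, 1 − 0.03 + 0.15) = 1
((b ⊃ a) ∨ d) = max(1, 0.48) = 1
(c ∨ ((b ⊃ a) ∨ d)) = max(0.4, 1) = 1
((((d ⊃ ¬c) ⊃ c) ∧ a) ∧ (c ∨ ((b ⊃ a) ∨ d))) = min(0.15, 1) = 0.15

0.15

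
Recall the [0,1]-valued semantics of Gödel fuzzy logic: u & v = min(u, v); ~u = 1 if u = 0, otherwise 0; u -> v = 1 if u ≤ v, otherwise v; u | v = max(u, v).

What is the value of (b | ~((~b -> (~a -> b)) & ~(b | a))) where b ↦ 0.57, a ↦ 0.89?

1.00

~b: Gödel ¬ of 0.57 = 0 (operand ≠ 0)
~a: Gödel ¬ of 0.89 = 0 (operand ≠ 0)
(~a -> b): 0 ≤ 0.57, so result = 1
(~b -> (~a -> b)): 0 ≤ 1, so result = 1
(b | a) = max(0.57, 0.89) = 0.89
~(b | a): Gödel ¬ of 0.89 = 0 (operand ≠ 0)
((~b -> (~a -> b)) & ~(b | a)) = min(1, 0) = 0
~((~b -> (~a -> b)) & ~(b | a)): Gödel ¬ of 0 = 1 (operand is 0)
(b | ~((~b -> (~a -> b)) & ~(b | a))) = max(0.57, 1) = 1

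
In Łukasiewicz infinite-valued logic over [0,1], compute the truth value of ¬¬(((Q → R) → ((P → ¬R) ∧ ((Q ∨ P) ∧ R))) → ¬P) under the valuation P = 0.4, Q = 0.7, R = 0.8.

(Q → R): min(1, 1 − 0.7 + 0.8) = 1
¬R: Łukasiewicz ¬ gives 1 − 0.8 = 0.2
(P → ¬R): min(1, 1 − 0.4 + 0.2) = 0.8
(Q ∨ P) = max(0.7, 0.4) = 0.7
((Q ∨ P) ∧ R) = min(0.7, 0.8) = 0.7
((P → ¬R) ∧ ((Q ∨ P) ∧ R)) = min(0.8, 0.7) = 0.7
((Q → R) → ((P → ¬R) ∧ ((Q ∨ P) ∧ R))): min(1, 1 − 1 + 0.7) = 0.7
¬P: Łukasiewicz ¬ gives 1 − 0.4 = 0.6
(((Q → R) → ((P → ¬R) ∧ ((Q ∨ P) ∧ R))) → ¬P): min(1, 1 − 0.7 + 0.6) = 0.9
¬(((Q → R) → ((P → ¬R) ∧ ((Q ∨ P) ∧ R))) → ¬P): Łukasiewicz ¬ gives 1 − 0.9 = 0.1
¬¬(((Q → R) → ((P → ¬R) ∧ ((Q ∨ P) ∧ R))) → ¬P): Łukasiewicz ¬ gives 1 − 0.1 = 0.9

0.90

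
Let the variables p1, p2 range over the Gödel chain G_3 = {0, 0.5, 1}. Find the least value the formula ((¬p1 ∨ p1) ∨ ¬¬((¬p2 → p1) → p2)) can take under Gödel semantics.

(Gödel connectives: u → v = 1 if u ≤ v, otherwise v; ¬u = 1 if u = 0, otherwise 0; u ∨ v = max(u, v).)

The minimum is attained at p1 = 0.5, p2 = 0:
  ¬p1: Gödel ¬ of 0.5 = 0 (operand ≠ 0)
  (¬p1 ∨ p1) = max(0, 0.5) = 0.5
  ¬p2: Gödel ¬ of 0 = 1 (operand is 0)
  (¬p2 → p1): 1 > 0.5, so result = 0.5
  ((¬p2 → p1) → p2): 0.5 > 0, so result = 0
  ¬((¬p2 → p1) → p2): Gödel ¬ of 0 = 1 (operand is 0)
  ¬¬((¬p2 → p1) → p2): Gödel ¬ of 1 = 0 (operand ≠ 0)
  ((¬p1 ∨ p1) ∨ ¬¬((¬p2 → p1) → p2)) = max(0.5, 0) = 0.5
Checking all 9 assignments confirms none give a value below 0.50.

0.50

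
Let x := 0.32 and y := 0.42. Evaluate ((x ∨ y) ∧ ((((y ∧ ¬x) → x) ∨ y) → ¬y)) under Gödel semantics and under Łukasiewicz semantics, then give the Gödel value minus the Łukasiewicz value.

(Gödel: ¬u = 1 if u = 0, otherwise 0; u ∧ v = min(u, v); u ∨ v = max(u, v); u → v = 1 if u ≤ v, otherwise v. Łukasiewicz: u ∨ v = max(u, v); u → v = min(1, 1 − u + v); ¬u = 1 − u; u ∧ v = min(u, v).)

Gödel evaluation:
  (x ∨ y) = max(0.32, 0.42) = 0.42
  ¬x: Gödel ¬ of 0.32 = 0 (operand ≠ 0)
  (y ∧ ¬x) = min(0.42, 0) = 0
  ((y ∧ ¬x) → x): 0 ≤ 0.32, so result = 1
  (((y ∧ ¬x) → x) ∨ y) = max(1, 0.42) = 1
  ¬y: Gödel ¬ of 0.42 = 0 (operand ≠ 0)
  ((((y ∧ ¬x) → x) ∨ y) → ¬y): 1 > 0, so result = 0
  ((x ∨ y) ∧ ((((y ∧ ¬x) → x) ∨ y) → ¬y)) = min(0.42, 0) = 0
  Gödel value = 0
Łukasiewicz evaluation:
  (x ∨ y) = max(0.32, 0.42) = 0.42
  ¬x: Łukasiewicz ¬ gives 1 − 0.32 = 0.68
  (y ∧ ¬x) = min(0.42, 0.68) = 0.42
  ((y ∧ ¬x) → x): min(1, 1 − 0.42 + 0.32) = 0.9
  (((y ∧ ¬x) → x) ∨ y) = max(0.9, 0.42) = 0.9
  ¬y: Łukasiewicz ¬ gives 1 − 0.42 = 0.58
  ((((y ∧ ¬x) → x) ∨ y) → ¬y): min(1, 1 − 0.9 + 0.58) = 0.68
  ((x ∨ y) ∧ ((((y ∧ ¬x) → x) ∨ y) → ¬y)) = min(0.42, 0.68) = 0.42
  Łukasiewicz value = 0.42
Difference: 0 − 0.42 = -0.42

-0.42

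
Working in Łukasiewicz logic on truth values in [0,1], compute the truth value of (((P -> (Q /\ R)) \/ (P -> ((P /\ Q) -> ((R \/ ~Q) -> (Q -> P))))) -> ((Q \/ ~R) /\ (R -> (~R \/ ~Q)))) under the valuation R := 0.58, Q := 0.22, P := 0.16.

0.42

(Q /\ R) = min(0.22, 0.58) = 0.22
(P -> (Q /\ R)): min(1, 1 − 0.16 + 0.22) = 1
(P /\ Q) = min(0.16, 0.22) = 0.16
~Q: Łukasiewicz ¬ gives 1 − 0.22 = 0.78
(R \/ ~Q) = max(0.58, 0.78) = 0.78
(Q -> P): min(1, 1 − 0.22 + 0.16) = 0.94
((R \/ ~Q) -> (Q -> P)): min(1, 1 − 0.78 + 0.94) = 1
((P /\ Q) -> ((R \/ ~Q) -> (Q -> P))): min(1, 1 − 0.16 + 1) = 1
(P -> ((P /\ Q) -> ((R \/ ~Q) -> (Q -> P)))): min(1, 1 − 0.16 + 1) = 1
((P -> (Q /\ R)) \/ (P -> ((P /\ Q) -> ((R \/ ~Q) -> (Q -> P))))) = max(1, 1) = 1
~R: Łukasiewicz ¬ gives 1 − 0.58 = 0.42
(Q \/ ~R) = max(0.22, 0.42) = 0.42
~R: Łukasiewicz ¬ gives 1 − 0.58 = 0.42
~Q: Łukasiewicz ¬ gives 1 − 0.22 = 0.78
(~R \/ ~Q) = max(0.42, 0.78) = 0.78
(R -> (~R \/ ~Q)): min(1, 1 − 0.58 + 0.78) = 1
((Q \/ ~R) /\ (R -> (~R \/ ~Q))) = min(0.42, 1) = 0.42
(((P -> (Q /\ R)) \/ (P -> ((P /\ Q) -> ((R \/ ~Q) -> (Q -> P))))) -> ((Q \/ ~R) /\ (R -> (~R \/ ~Q)))): min(1, 1 − 1 + 0.42) = 0.42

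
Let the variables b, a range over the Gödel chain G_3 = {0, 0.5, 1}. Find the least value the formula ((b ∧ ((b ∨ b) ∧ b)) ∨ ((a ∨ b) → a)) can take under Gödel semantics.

0.50

The minimum is attained at b = 0.5, a = 0:
  (b ∨ b) = max(0.5, 0.5) = 0.5
  ((b ∨ b) ∧ b) = min(0.5, 0.5) = 0.5
  (b ∧ ((b ∨ b) ∧ b)) = min(0.5, 0.5) = 0.5
  (a ∨ b) = max(0, 0.5) = 0.5
  ((a ∨ b) → a): 0.5 > 0, so result = 0
  ((b ∧ ((b ∨ b) ∧ b)) ∨ ((a ∨ b) → a)) = max(0.5, 0) = 0.5
Checking all 9 assignments confirms none give a value below 0.50.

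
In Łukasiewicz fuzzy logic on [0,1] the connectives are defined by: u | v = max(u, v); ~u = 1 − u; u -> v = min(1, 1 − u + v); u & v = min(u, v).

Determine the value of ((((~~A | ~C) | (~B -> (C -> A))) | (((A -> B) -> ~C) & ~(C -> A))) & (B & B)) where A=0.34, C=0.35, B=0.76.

~A: Łukasiewicz ¬ gives 1 − 0.34 = 0.66
~~A: Łukasiewicz ¬ gives 1 − 0.66 = 0.34
~C: Łukasiewicz ¬ gives 1 − 0.35 = 0.65
(~~A | ~C) = max(0.34, 0.65) = 0.65
~B: Łukasiewicz ¬ gives 1 − 0.76 = 0.24
(C -> A): min(1, 1 − 0.35 + 0.34) = 0.99
(~B -> (C -> A)): min(1, 1 − 0.24 + 0.99) = 1
((~~A | ~C) | (~B -> (C -> A))) = max(0.65, 1) = 1
(A -> B): min(1, 1 − 0.34 + 0.76) = 1
~C: Łukasiewicz ¬ gives 1 − 0.35 = 0.65
((A -> B) -> ~C): min(1, 1 − 1 + 0.65) = 0.65
(C -> A): min(1, 1 − 0.35 + 0.34) = 0.99
~(C -> A): Łukasiewicz ¬ gives 1 − 0.99 = 0.01
(((A -> B) -> ~C) & ~(C -> A)) = min(0.65, 0.01) = 0.01
(((~~A | ~C) | (~B -> (C -> A))) | (((A -> B) -> ~C) & ~(C -> A))) = max(1, 0.01) = 1
(B & B) = min(0.76, 0.76) = 0.76
((((~~A | ~C) | (~B -> (C -> A))) | (((A -> B) -> ~C) & ~(C -> A))) & (B & B)) = min(1, 0.76) = 0.76

0.76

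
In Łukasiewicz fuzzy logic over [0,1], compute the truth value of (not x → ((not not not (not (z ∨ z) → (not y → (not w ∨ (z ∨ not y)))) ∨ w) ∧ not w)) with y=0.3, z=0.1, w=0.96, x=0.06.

not x: Łukasiewicz ¬ gives 1 − 0.06 = 0.94
(z ∨ z) = max(0.1, 0.1) = 0.1
not (z ∨ z): Łukasiewicz ¬ gives 1 − 0.1 = 0.9
not y: Łukasiewicz ¬ gives 1 − 0.3 = 0.7
not w: Łukasiewicz ¬ gives 1 − 0.96 = 0.04
not y: Łukasiewicz ¬ gives 1 − 0.3 = 0.7
(z ∨ not y) = max(0.1, 0.7) = 0.7
(not w ∨ (z ∨ not y)) = max(0.04, 0.7) = 0.7
(not y → (not w ∨ (z ∨ not y))): min(1, 1 − 0.7 + 0.7) = 1
(not (z ∨ z) → (not y → (not w ∨ (z ∨ not y)))): min(1, 1 − 0.9 + 1) = 1
not (not (z ∨ z) → (not y → (not w ∨ (z ∨ not y)))): Łukasiewicz ¬ gives 1 − 1 = 0
not not (not (z ∨ z) → (not y → (not w ∨ (z ∨ not y)))): Łukasiewicz ¬ gives 1 − 0 = 1
not not not (not (z ∨ z) → (not y → (not w ∨ (z ∨ not y)))): Łukasiewicz ¬ gives 1 − 1 = 0
(not not not (not (z ∨ z) → (not y → (not w ∨ (z ∨ not y)))) ∨ w) = max(0, 0.96) = 0.96
not w: Łukasiewicz ¬ gives 1 − 0.96 = 0.04
((not not not (not (z ∨ z) → (not y → (not w ∨ (z ∨ not y)))) ∨ w) ∧ not w) = min(0.96, 0.04) = 0.04
(not x → ((not not not (not (z ∨ z) → (not y → (not w ∨ (z ∨ not y)))) ∨ w) ∧ not w)): min(1, 1 − 0.94 + 0.04) = 0.1

0.10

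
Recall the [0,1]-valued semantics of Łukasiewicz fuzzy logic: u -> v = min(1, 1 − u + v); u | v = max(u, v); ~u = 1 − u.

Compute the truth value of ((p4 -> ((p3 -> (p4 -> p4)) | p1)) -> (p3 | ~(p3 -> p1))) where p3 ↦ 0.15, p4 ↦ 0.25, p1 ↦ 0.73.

0.15

(p4 -> p4): min(1, 1 − 0.25 + 0.25) = 1
(p3 -> (p4 -> p4)): min(1, 1 − 0.15 + 1) = 1
((p3 -> (p4 -> p4)) | p1) = max(1, 0.73) = 1
(p4 -> ((p3 -> (p4 -> p4)) | p1)): min(1, 1 − 0.25 + 1) = 1
(p3 -> p1): min(1, 1 − 0.15 + 0.73) = 1
~(p3 -> p1): Łukasiewicz ¬ gives 1 − 1 = 0
(p3 | ~(p3 -> p1)) = max(0.15, 0) = 0.15
((p4 -> ((p3 -> (p4 -> p4)) | p1)) -> (p3 | ~(p3 -> p1))): min(1, 1 − 1 + 0.15) = 0.15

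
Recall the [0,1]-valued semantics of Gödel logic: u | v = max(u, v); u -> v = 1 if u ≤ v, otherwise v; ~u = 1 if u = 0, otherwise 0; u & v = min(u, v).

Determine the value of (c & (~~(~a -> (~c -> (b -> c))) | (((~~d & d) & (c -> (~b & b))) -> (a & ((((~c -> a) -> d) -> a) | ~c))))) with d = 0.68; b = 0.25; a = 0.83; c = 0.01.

~a: Gödel ¬ of 0.83 = 0 (operand ≠ 0)
~c: Gödel ¬ of 0.01 = 0 (operand ≠ 0)
(b -> c): 0.25 > 0.01, so result = 0.01
(~c -> (b -> c)): 0 ≤ 0.01, so result = 1
(~a -> (~c -> (b -> c))): 0 ≤ 1, so result = 1
~(~a -> (~c -> (b -> c))): Gödel ¬ of 1 = 0 (operand ≠ 0)
~~(~a -> (~c -> (b -> c))): Gödel ¬ of 0 = 1 (operand is 0)
~d: Gödel ¬ of 0.68 = 0 (operand ≠ 0)
~~d: Gödel ¬ of 0 = 1 (operand is 0)
(~~d & d) = min(1, 0.68) = 0.68
~b: Gödel ¬ of 0.25 = 0 (operand ≠ 0)
(~b & b) = min(0, 0.25) = 0
(c -> (~b & b)): 0.01 > 0, so result = 0
((~~d & d) & (c -> (~b & b))) = min(0.68, 0) = 0
~c: Gödel ¬ of 0.01 = 0 (operand ≠ 0)
(~c -> a): 0 ≤ 0.83, so result = 1
((~c -> a) -> d): 1 > 0.68, so result = 0.68
(((~c -> a) -> d) -> a): 0.68 ≤ 0.83, so result = 1
~c: Gödel ¬ of 0.01 = 0 (operand ≠ 0)
((((~c -> a) -> d) -> a) | ~c) = max(1, 0) = 1
(a & ((((~c -> a) -> d) -> a) | ~c)) = min(0.83, 1) = 0.83
(((~~d & d) & (c -> (~b & b))) -> (a & ((((~c -> a) -> d) -> a) | ~c))): 0 ≤ 0.83, so result = 1
(~~(~a -> (~c -> (b -> c))) | (((~~d & d) & (c -> (~b & b))) -> (a & ((((~c -> a) -> d) -> a) | ~c)))) = max(1, 1) = 1
(c & (~~(~a -> (~c -> (b -> c))) | (((~~d & d) & (c -> (~b & b))) -> (a & ((((~c -> a) -> d) -> a) | ~c))))) = min(0.01, 1) = 0.01

0.01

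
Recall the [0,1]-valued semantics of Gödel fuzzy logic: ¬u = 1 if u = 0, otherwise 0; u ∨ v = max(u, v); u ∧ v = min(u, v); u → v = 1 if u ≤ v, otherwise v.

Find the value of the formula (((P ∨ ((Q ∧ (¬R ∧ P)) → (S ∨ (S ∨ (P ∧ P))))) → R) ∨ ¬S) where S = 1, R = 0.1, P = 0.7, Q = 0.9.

¬R: Gödel ¬ of 0.1 = 0 (operand ≠ 0)
(¬R ∧ P) = min(0, 0.7) = 0
(Q ∧ (¬R ∧ P)) = min(0.9, 0) = 0
(P ∧ P) = min(0.7, 0.7) = 0.7
(S ∨ (P ∧ P)) = max(1, 0.7) = 1
(S ∨ (S ∨ (P ∧ P))) = max(1, 1) = 1
((Q ∧ (¬R ∧ P)) → (S ∨ (S ∨ (P ∧ P)))): 0 ≤ 1, so result = 1
(P ∨ ((Q ∧ (¬R ∧ P)) → (S ∨ (S ∨ (P ∧ P))))) = max(0.7, 1) = 1
((P ∨ ((Q ∧ (¬R ∧ P)) → (S ∨ (S ∨ (P ∧ P))))) → R): 1 > 0.1, so result = 0.1
¬S: Gödel ¬ of 1 = 0 (operand ≠ 0)
(((P ∨ ((Q ∧ (¬R ∧ P)) → (S ∨ (S ∨ (P ∧ P))))) → R) ∨ ¬S) = max(0.1, 0) = 0.1

0.10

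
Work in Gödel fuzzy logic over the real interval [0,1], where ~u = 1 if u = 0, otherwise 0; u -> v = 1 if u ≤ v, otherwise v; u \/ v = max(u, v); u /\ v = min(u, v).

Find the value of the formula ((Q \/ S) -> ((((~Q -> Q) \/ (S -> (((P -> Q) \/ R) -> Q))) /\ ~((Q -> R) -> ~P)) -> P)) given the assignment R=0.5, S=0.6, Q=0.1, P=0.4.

(Q \/ S) = max(0.1, 0.6) = 0.6
~Q: Gödel ¬ of 0.1 = 0 (operand ≠ 0)
(~Q -> Q): 0 ≤ 0.1, so result = 1
(P -> Q): 0.4 > 0.1, so result = 0.1
((P -> Q) \/ R) = max(0.1, 0.5) = 0.5
(((P -> Q) \/ R) -> Q): 0.5 > 0.1, so result = 0.1
(S -> (((P -> Q) \/ R) -> Q)): 0.6 > 0.1, so result = 0.1
((~Q -> Q) \/ (S -> (((P -> Q) \/ R) -> Q))) = max(1, 0.1) = 1
(Q -> R): 0.1 ≤ 0.5, so result = 1
~P: Gödel ¬ of 0.4 = 0 (operand ≠ 0)
((Q -> R) -> ~P): 1 > 0, so result = 0
~((Q -> R) -> ~P): Gödel ¬ of 0 = 1 (operand is 0)
(((~Q -> Q) \/ (S -> (((P -> Q) \/ R) -> Q))) /\ ~((Q -> R) -> ~P)) = min(1, 1) = 1
((((~Q -> Q) \/ (S -> (((P -> Q) \/ R) -> Q))) /\ ~((Q -> R) -> ~P)) -> P): 1 > 0.4, so result = 0.4
((Q \/ S) -> ((((~Q -> Q) \/ (S -> (((P -> Q) \/ R) -> Q))) /\ ~((Q -> R) -> ~P)) -> P)): 0.6 > 0.4, so result = 0.4

0.40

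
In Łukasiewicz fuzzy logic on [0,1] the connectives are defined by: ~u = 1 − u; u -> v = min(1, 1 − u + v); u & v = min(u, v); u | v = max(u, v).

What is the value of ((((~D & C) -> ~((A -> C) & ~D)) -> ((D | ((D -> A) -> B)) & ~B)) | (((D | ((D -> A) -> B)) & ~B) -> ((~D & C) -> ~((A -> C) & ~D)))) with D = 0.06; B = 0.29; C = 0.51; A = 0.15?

~D: Łukasiewicz ¬ gives 1 − 0.06 = 0.94
(~D & C) = min(0.94, 0.51) = 0.51
(A -> C): min(1, 1 − 0.15 + 0.51) = 1
~D: Łukasiewicz ¬ gives 1 − 0.06 = 0.94
((A -> C) & ~D) = min(1, 0.94) = 0.94
~((A -> C) & ~D): Łukasiewicz ¬ gives 1 − 0.94 = 0.06
((~D & C) -> ~((A -> C) & ~D)): min(1, 1 − 0.51 + 0.06) = 0.55
(D -> A): min(1, 1 − 0.06 + 0.15) = 1
((D -> A) -> B): min(1, 1 − 1 + 0.29) = 0.29
(D | ((D -> A) -> B)) = max(0.06, 0.29) = 0.29
~B: Łukasiewicz ¬ gives 1 − 0.29 = 0.71
((D | ((D -> A) -> B)) & ~B) = min(0.29, 0.71) = 0.29
(((~D & C) -> ~((A -> C) & ~D)) -> ((D | ((D -> A) -> B)) & ~B)): min(1, 1 − 0.55 + 0.29) = 0.74
(D -> A): min(1, 1 − 0.06 + 0.15) = 1
((D -> A) -> B): min(1, 1 − 1 + 0.29) = 0.29
(D | ((D -> A) -> B)) = max(0.06, 0.29) = 0.29
~B: Łukasiewicz ¬ gives 1 − 0.29 = 0.71
((D | ((D -> A) -> B)) & ~B) = min(0.29, 0.71) = 0.29
~D: Łukasiewicz ¬ gives 1 − 0.06 = 0.94
(~D & C) = min(0.94, 0.51) = 0.51
(A -> C): min(1, 1 − 0.15 + 0.51) = 1
~D: Łukasiewicz ¬ gives 1 − 0.06 = 0.94
((A -> C) & ~D) = min(1, 0.94) = 0.94
~((A -> C) & ~D): Łukasiewicz ¬ gives 1 − 0.94 = 0.06
((~D & C) -> ~((A -> C) & ~D)): min(1, 1 − 0.51 + 0.06) = 0.55
(((D | ((D -> A) -> B)) & ~B) -> ((~D & C) -> ~((A -> C) & ~D))): min(1, 1 − 0.29 + 0.55) = 1
((((~D & C) -> ~((A -> C) & ~D)) -> ((D | ((D -> A) -> B)) & ~B)) | (((D | ((D -> A) -> B)) & ~B) -> ((~D & C) -> ~((A -> C) & ~D)))) = max(0.74, 1) = 1

1.00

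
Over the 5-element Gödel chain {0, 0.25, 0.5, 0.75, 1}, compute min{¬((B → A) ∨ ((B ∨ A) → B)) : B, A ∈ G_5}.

0.00

The minimum is attained at B = 0, A = 0:
  (B → A): 0 ≤ 0, so result = 1
  (B ∨ A) = max(0, 0) = 0
  ((B ∨ A) → B): 0 ≤ 0, so result = 1
  ((B → A) ∨ ((B ∨ A) → B)) = max(1, 1) = 1
  ¬((B → A) ∨ ((B ∨ A) → B)): Gödel ¬ of 1 = 0 (operand ≠ 0)
Checking all 25 assignments confirms none give a value below 0.00.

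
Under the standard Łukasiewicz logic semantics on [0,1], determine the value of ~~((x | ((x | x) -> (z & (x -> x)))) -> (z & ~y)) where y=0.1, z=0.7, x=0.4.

0.70

(x | x) = max(0.4, 0.4) = 0.4
(x -> x): min(1, 1 − 0.4 + 0.4) = 1
(z & (x -> x)) = min(0.7, 1) = 0.7
((x | x) -> (z & (x -> x))): min(1, 1 − 0.4 + 0.7) = 1
(x | ((x | x) -> (z & (x -> x)))) = max(0.4, 1) = 1
~y: Łukasiewicz ¬ gives 1 − 0.1 = 0.9
(z & ~y) = min(0.7, 0.9) = 0.7
((x | ((x | x) -> (z & (x -> x)))) -> (z & ~y)): min(1, 1 − 1 + 0.7) = 0.7
~((x | ((x | x) -> (z & (x -> x)))) -> (z & ~y)): Łukasiewicz ¬ gives 1 − 0.7 = 0.3
~~((x | ((x | x) -> (z & (x -> x)))) -> (z & ~y)): Łukasiewicz ¬ gives 1 − 0.3 = 0.7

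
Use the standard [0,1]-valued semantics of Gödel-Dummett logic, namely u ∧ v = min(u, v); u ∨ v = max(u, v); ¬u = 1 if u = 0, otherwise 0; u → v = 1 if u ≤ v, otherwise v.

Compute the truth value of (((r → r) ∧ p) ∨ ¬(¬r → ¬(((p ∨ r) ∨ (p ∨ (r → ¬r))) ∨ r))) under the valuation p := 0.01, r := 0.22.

(r → r): 0.22 ≤ 0.22, so result = 1
((r → r) ∧ p) = min(1, 0.01) = 0.01
¬r: Gödel ¬ of 0.22 = 0 (operand ≠ 0)
(p ∨ r) = max(0.01, 0.22) = 0.22
¬r: Gödel ¬ of 0.22 = 0 (operand ≠ 0)
(r → ¬r): 0.22 > 0, so result = 0
(p ∨ (r → ¬r)) = max(0.01, 0) = 0.01
((p ∨ r) ∨ (p ∨ (r → ¬r))) = max(0.22, 0.01) = 0.22
(((p ∨ r) ∨ (p ∨ (r → ¬r))) ∨ r) = max(0.22, 0.22) = 0.22
¬(((p ∨ r) ∨ (p ∨ (r → ¬r))) ∨ r): Gödel ¬ of 0.22 = 0 (operand ≠ 0)
(¬r → ¬(((p ∨ r) ∨ (p ∨ (r → ¬r))) ∨ r)): 0 ≤ 0, so result = 1
¬(¬r → ¬(((p ∨ r) ∨ (p ∨ (r → ¬r))) ∨ r)): Gödel ¬ of 1 = 0 (operand ≠ 0)
(((r → r) ∧ p) ∨ ¬(¬r → ¬(((p ∨ r) ∨ (p ∨ (r → ¬r))) ∨ r))) = max(0.01, 0) = 0.01

0.01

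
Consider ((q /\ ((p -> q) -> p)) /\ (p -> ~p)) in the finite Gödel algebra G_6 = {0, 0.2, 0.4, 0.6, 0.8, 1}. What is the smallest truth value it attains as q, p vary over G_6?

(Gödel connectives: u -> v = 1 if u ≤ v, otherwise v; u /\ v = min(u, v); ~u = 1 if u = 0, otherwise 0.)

0.00

The minimum is attained at q = 0, p = 0:
  (p -> q): 0 ≤ 0, so result = 1
  ((p -> q) -> p): 1 > 0, so result = 0
  (q /\ ((p -> q) -> p)) = min(0, 0) = 0
  ~p: Gödel ¬ of 0 = 1 (operand is 0)
  (p -> ~p): 0 ≤ 1, so result = 1
  ((q /\ ((p -> q) -> p)) /\ (p -> ~p)) = min(0, 1) = 0
Checking all 36 assignments confirms none give a value below 0.00.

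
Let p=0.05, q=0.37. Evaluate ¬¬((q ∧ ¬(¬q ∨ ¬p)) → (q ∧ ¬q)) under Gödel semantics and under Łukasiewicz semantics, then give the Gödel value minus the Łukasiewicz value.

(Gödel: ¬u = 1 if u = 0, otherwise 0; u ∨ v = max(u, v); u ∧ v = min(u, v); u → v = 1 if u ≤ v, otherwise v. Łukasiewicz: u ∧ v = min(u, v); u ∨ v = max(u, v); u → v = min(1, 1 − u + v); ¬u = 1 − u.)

Gödel evaluation:
  ¬q: Gödel ¬ of 0.37 = 0 (operand ≠ 0)
  ¬p: Gödel ¬ of 0.05 = 0 (operand ≠ 0)
  (¬q ∨ ¬p) = max(0, 0) = 0
  ¬(¬q ∨ ¬p): Gödel ¬ of 0 = 1 (operand is 0)
  (q ∧ ¬(¬q ∨ ¬p)) = min(0.37, 1) = 0.37
  ¬q: Gödel ¬ of 0.37 = 0 (operand ≠ 0)
  (q ∧ ¬q) = min(0.37, 0) = 0
  ((q ∧ ¬(¬q ∨ ¬p)) → (q ∧ ¬q)): 0.37 > 0, so result = 0
  ¬((q ∧ ¬(¬q ∨ ¬p)) → (q ∧ ¬q)): Gödel ¬ of 0 = 1 (operand is 0)
  ¬¬((q ∧ ¬(¬q ∨ ¬p)) → (q ∧ ¬q)): Gödel ¬ of 1 = 0 (operand ≠ 0)
  Gödel value = 0
Łukasiewicz evaluation:
  ¬q: Łukasiewicz ¬ gives 1 − 0.37 = 0.63
  ¬p: Łukasiewicz ¬ gives 1 − 0.05 = 0.95
  (¬q ∨ ¬p) = max(0.63, 0.95) = 0.95
  ¬(¬q ∨ ¬p): Łukasiewicz ¬ gives 1 − 0.95 = 0.05
  (q ∧ ¬(¬q ∨ ¬p)) = min(0.37, 0.05) = 0.05
  ¬q: Łukasiewicz ¬ gives 1 − 0.37 = 0.63
  (q ∧ ¬q) = min(0.37, 0.63) = 0.37
  ((q ∧ ¬(¬q ∨ ¬p)) → (q ∧ ¬q)): min(1, 1 − 0.05 + 0.37) = 1
  ¬((q ∧ ¬(¬q ∨ ¬p)) → (q ∧ ¬q)): Łukasiewicz ¬ gives 1 − 1 = 0
  ¬¬((q ∧ ¬(¬q ∨ ¬p)) → (q ∧ ¬q)): Łukasiewicz ¬ gives 1 − 0 = 1
  Łukasiewicz value = 1
Difference: 0 − 1 = -1.00

-1.00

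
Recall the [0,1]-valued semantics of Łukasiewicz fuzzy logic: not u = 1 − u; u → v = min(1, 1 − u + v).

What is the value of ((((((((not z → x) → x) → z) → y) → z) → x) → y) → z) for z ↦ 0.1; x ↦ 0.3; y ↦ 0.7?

0.40

not z: Łukasiewicz ¬ gives 1 − 0.1 = 0.9
(not z → x): min(1, 1 − 0.9 + 0.3) = 0.4
((not z → x) → x): min(1, 1 − 0.4 + 0.3) = 0.9
(((not z → x) → x) → z): min(1, 1 − 0.9 + 0.1) = 0.2
((((not z → x) → x) → z) → y): min(1, 1 − 0.2 + 0.7) = 1
(((((not z → x) → x) → z) → y) → z): min(1, 1 − 1 + 0.1) = 0.1
((((((not z → x) → x) → z) → y) → z) → x): min(1, 1 − 0.1 + 0.3) = 1
(((((((not z → x) → x) → z) → y) → z) → x) → y): min(1, 1 − 1 + 0.7) = 0.7
((((((((not z → x) → x) → z) → y) → z) → x) → y) → z): min(1, 1 − 0.7 + 0.1) = 0.4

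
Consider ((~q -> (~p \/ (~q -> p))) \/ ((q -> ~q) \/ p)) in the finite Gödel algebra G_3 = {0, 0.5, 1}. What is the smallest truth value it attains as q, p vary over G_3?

1.00

Every assignment gives 1. For instance at q = 0, p = 0:
  ~q: Gödel ¬ of 0 = 1 (operand is 0)
  ~p: Gödel ¬ of 0 = 1 (operand is 0)
  ~q: Gödel ¬ of 0 = 1 (operand is 0)
  (~q -> p): 1 > 0, so result = 0
  (~p \/ (~q -> p)) = max(1, 0) = 1
  (~q -> (~p \/ (~q -> p))): 1 ≤ 1, so result = 1
  ~q: Gödel ¬ of 0 = 1 (operand is 0)
  (q -> ~q): 0 ≤ 1, so result = 1
  ((q -> ~q) \/ p) = max(1, 0) = 1
  ((~q -> (~p \/ (~q -> p))) \/ ((q -> ~q) \/ p)) = max(1, 1) = 1
All 9 assignments give value 1 — the formula is a G_3-tautology.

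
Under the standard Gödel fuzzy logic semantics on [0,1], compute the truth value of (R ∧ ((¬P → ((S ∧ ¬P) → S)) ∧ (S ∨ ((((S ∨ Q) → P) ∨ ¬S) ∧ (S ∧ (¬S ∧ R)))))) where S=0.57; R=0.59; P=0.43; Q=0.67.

¬P: Gödel ¬ of 0.43 = 0 (operand ≠ 0)
¬P: Gödel ¬ of 0.43 = 0 (operand ≠ 0)
(S ∧ ¬P) = min(0.57, 0) = 0
((S ∧ ¬P) → S): 0 ≤ 0.57, so result = 1
(¬P → ((S ∧ ¬P) → S)): 0 ≤ 1, so result = 1
(S ∨ Q) = max(0.57, 0.67) = 0.67
((S ∨ Q) → P): 0.67 > 0.43, so result = 0.43
¬S: Gödel ¬ of 0.57 = 0 (operand ≠ 0)
(((S ∨ Q) → P) ∨ ¬S) = max(0.43, 0) = 0.43
¬S: Gödel ¬ of 0.57 = 0 (operand ≠ 0)
(¬S ∧ R) = min(0, 0.59) = 0
(S ∧ (¬S ∧ R)) = min(0.57, 0) = 0
((((S ∨ Q) → P) ∨ ¬S) ∧ (S ∧ (¬S ∧ R))) = min(0.43, 0) = 0
(S ∨ ((((S ∨ Q) → P) ∨ ¬S) ∧ (S ∧ (¬S ∧ R)))) = max(0.57, 0) = 0.57
((¬P → ((S ∧ ¬P) → S)) ∧ (S ∨ ((((S ∨ Q) → P) ∨ ¬S) ∧ (S ∧ (¬S ∧ R))))) = min(1, 0.57) = 0.57
(R ∧ ((¬P → ((S ∧ ¬P) → S)) ∧ (S ∨ ((((S ∨ Q) → P) ∨ ¬S) ∧ (S ∧ (¬S ∧ R)))))) = min(0.59, 0.57) = 0.57

0.57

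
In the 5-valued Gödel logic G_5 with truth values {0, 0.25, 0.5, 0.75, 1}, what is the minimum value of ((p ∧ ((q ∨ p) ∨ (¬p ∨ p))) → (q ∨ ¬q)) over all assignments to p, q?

0.25

The minimum is attained at p = 0.5, q = 0.25:
  (q ∨ p) = max(0.25, 0.5) = 0.5
  ¬p: Gödel ¬ of 0.5 = 0 (operand ≠ 0)
  (¬p ∨ p) = max(0, 0.5) = 0.5
  ((q ∨ p) ∨ (¬p ∨ p)) = max(0.5, 0.5) = 0.5
  (p ∧ ((q ∨ p) ∨ (¬p ∨ p))) = min(0.5, 0.5) = 0.5
  ¬q: Gödel ¬ of 0.25 = 0 (operand ≠ 0)
  (q ∨ ¬q) = max(0.25, 0) = 0.25
  ((p ∧ ((q ∨ p) ∨ (¬p ∨ p))) → (q ∨ ¬q)): 0.5 > 0.25, so result = 0.25
Checking all 25 assignments confirms none give a value below 0.25.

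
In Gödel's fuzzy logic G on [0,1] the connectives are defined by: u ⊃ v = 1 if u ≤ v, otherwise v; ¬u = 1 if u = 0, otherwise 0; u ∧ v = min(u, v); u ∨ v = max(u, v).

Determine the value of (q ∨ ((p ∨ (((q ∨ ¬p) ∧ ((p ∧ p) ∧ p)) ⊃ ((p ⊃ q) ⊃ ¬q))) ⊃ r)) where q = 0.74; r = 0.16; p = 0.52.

0.74

¬p: Gödel ¬ of 0.52 = 0 (operand ≠ 0)
(q ∨ ¬p) = max(0.74, 0) = 0.74
(p ∧ p) = min(0.52, 0.52) = 0.52
((p ∧ p) ∧ p) = min(0.52, 0.52) = 0.52
((q ∨ ¬p) ∧ ((p ∧ p) ∧ p)) = min(0.74, 0.52) = 0.52
(p ⊃ q): 0.52 ≤ 0.74, so result = 1
¬q: Gödel ¬ of 0.74 = 0 (operand ≠ 0)
((p ⊃ q) ⊃ ¬q): 1 > 0, so result = 0
(((q ∨ ¬p) ∧ ((p ∧ p) ∧ p)) ⊃ ((p ⊃ q) ⊃ ¬q)): 0.52 > 0, so result = 0
(p ∨ (((q ∨ ¬p) ∧ ((p ∧ p) ∧ p)) ⊃ ((p ⊃ q) ⊃ ¬q))) = max(0.52, 0) = 0.52
((p ∨ (((q ∨ ¬p) ∧ ((p ∧ p) ∧ p)) ⊃ ((p ⊃ q) ⊃ ¬q))) ⊃ r): 0.52 > 0.16, so result = 0.16
(q ∨ ((p ∨ (((q ∨ ¬p) ∧ ((p ∧ p) ∧ p)) ⊃ ((p ⊃ q) ⊃ ¬q))) ⊃ r)) = max(0.74, 0.16) = 0.74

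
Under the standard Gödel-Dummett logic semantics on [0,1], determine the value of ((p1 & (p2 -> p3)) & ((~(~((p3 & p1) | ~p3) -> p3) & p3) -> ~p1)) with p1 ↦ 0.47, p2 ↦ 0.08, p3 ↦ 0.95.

(p2 -> p3): 0.08 ≤ 0.95, so result = 1
(p1 & (p2 -> p3)) = min(0.47, 1) = 0.47
(p3 & p1) = min(0.95, 0.47) = 0.47
~p3: Gödel ¬ of 0.95 = 0 (operand ≠ 0)
((p3 & p1) | ~p3) = max(0.47, 0) = 0.47
~((p3 & p1) | ~p3): Gödel ¬ of 0.47 = 0 (operand ≠ 0)
(~((p3 & p1) | ~p3) -> p3): 0 ≤ 0.95, so result = 1
~(~((p3 & p1) | ~p3) -> p3): Gödel ¬ of 1 = 0 (operand ≠ 0)
(~(~((p3 & p1) | ~p3) -> p3) & p3) = min(0, 0.95) = 0
~p1: Gödel ¬ of 0.47 = 0 (operand ≠ 0)
((~(~((p3 & p1) | ~p3) -> p3) & p3) -> ~p1): 0 ≤ 0, so result = 1
((p1 & (p2 -> p3)) & ((~(~((p3 & p1) | ~p3) -> p3) & p3) -> ~p1)) = min(0.47, 1) = 0.47

0.47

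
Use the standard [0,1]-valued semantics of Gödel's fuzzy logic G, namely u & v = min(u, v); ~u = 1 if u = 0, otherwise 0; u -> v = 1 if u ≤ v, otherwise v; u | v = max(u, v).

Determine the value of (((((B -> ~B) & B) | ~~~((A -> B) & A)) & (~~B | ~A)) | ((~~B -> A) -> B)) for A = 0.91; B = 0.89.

~B: Gödel ¬ of 0.89 = 0 (operand ≠ 0)
(B -> ~B): 0.89 > 0, so result = 0
((B -> ~B) & B) = min(0, 0.89) = 0
(A -> B): 0.91 > 0.89, so result = 0.89
((A -> B) & A) = min(0.89, 0.91) = 0.89
~((A -> B) & A): Gödel ¬ of 0.89 = 0 (operand ≠ 0)
~~((A -> B) & A): Gödel ¬ of 0 = 1 (operand is 0)
~~~((A -> B) & A): Gödel ¬ of 1 = 0 (operand ≠ 0)
(((B -> ~B) & B) | ~~~((A -> B) & A)) = max(0, 0) = 0
~B: Gödel ¬ of 0.89 = 0 (operand ≠ 0)
~~B: Gödel ¬ of 0 = 1 (operand is 0)
~A: Gödel ¬ of 0.91 = 0 (operand ≠ 0)
(~~B | ~A) = max(1, 0) = 1
((((B -> ~B) & B) | ~~~((A -> B) & A)) & (~~B | ~A)) = min(0, 1) = 0
~B: Gödel ¬ of 0.89 = 0 (operand ≠ 0)
~~B: Gödel ¬ of 0 = 1 (operand is 0)
(~~B -> A): 1 > 0.91, so result = 0.91
((~~B -> A) -> B): 0.91 > 0.89, so result = 0.89
(((((B -> ~B) & B) | ~~~((A -> B) & A)) & (~~B | ~A)) | ((~~B -> A) -> B)) = max(0, 0.89) = 0.89

0.89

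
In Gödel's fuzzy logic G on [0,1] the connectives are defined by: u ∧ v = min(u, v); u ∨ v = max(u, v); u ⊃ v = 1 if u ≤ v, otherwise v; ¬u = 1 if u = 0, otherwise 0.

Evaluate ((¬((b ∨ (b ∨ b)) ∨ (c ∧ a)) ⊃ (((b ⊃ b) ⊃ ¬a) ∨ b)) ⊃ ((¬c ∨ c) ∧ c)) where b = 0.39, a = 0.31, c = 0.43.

(b ∨ b) = max(0.39, 0.39) = 0.39
(b ∨ (b ∨ b)) = max(0.39, 0.39) = 0.39
(c ∧ a) = min(0.43, 0.31) = 0.31
((b ∨ (b ∨ b)) ∨ (c ∧ a)) = max(0.39, 0.31) = 0.39
¬((b ∨ (b ∨ b)) ∨ (c ∧ a)): Gödel ¬ of 0.39 = 0 (operand ≠ 0)
(b ⊃ b): 0.39 ≤ 0.39, so result = 1
¬a: Gödel ¬ of 0.31 = 0 (operand ≠ 0)
((b ⊃ b) ⊃ ¬a): 1 > 0, so result = 0
(((b ⊃ b) ⊃ ¬a) ∨ b) = max(0, 0.39) = 0.39
(¬((b ∨ (b ∨ b)) ∨ (c ∧ a)) ⊃ (((b ⊃ b) ⊃ ¬a) ∨ b)): 0 ≤ 0.39, so result = 1
¬c: Gödel ¬ of 0.43 = 0 (operand ≠ 0)
(¬c ∨ c) = max(0, 0.43) = 0.43
((¬c ∨ c) ∧ c) = min(0.43, 0.43) = 0.43
((¬((b ∨ (b ∨ b)) ∨ (c ∧ a)) ⊃ (((b ⊃ b) ⊃ ¬a) ∨ b)) ⊃ ((¬c ∨ c) ∧ c)): 1 > 0.43, so result = 0.43

0.43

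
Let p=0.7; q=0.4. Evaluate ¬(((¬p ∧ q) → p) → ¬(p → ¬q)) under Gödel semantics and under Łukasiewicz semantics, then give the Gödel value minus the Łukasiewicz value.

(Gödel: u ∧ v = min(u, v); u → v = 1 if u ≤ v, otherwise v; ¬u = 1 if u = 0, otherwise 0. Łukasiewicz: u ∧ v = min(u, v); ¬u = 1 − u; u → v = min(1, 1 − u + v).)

-0.90

Gödel evaluation:
  ¬p: Gödel ¬ of 0.7 = 0 (operand ≠ 0)
  (¬p ∧ q) = min(0, 0.4) = 0
  ((¬p ∧ q) → p): 0 ≤ 0.7, so result = 1
  ¬q: Gödel ¬ of 0.4 = 0 (operand ≠ 0)
  (p → ¬q): 0.7 > 0, so result = 0
  ¬(p → ¬q): Gödel ¬ of 0 = 1 (operand is 0)
  (((¬p ∧ q) → p) → ¬(p → ¬q)): 1 ≤ 1, so result = 1
  ¬(((¬p ∧ q) → p) → ¬(p → ¬q)): Gödel ¬ of 1 = 0 (operand ≠ 0)
  Gödel value = 0
Łukasiewicz evaluation:
  ¬p: Łukasiewicz ¬ gives 1 − 0.7 = 0.3
  (¬p ∧ q) = min(0.3, 0.4) = 0.3
  ((¬p ∧ q) → p): min(1, 1 − 0.3 + 0.7) = 1
  ¬q: Łukasiewicz ¬ gives 1 − 0.4 = 0.6
  (p → ¬q): min(1, 1 − 0.7 + 0.6) = 0.9
  ¬(p → ¬q): Łukasiewicz ¬ gives 1 − 0.9 = 0.1
  (((¬p ∧ q) → p) → ¬(p → ¬q)): min(1, 1 − 1 + 0.1) = 0.1
  ¬(((¬p ∧ q) → p) → ¬(p → ¬q)): Łukasiewicz ¬ gives 1 − 0.1 = 0.9
  Łukasiewicz value = 0.9
Difference: 0 − 0.9 = -0.90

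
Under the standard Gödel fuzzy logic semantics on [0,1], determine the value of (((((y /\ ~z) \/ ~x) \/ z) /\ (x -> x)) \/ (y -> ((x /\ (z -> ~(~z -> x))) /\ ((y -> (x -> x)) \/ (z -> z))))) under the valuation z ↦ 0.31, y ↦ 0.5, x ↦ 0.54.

~z: Gödel ¬ of 0.31 = 0 (operand ≠ 0)
(y /\ ~z) = min(0.5, 0) = 0
~x: Gödel ¬ of 0.54 = 0 (operand ≠ 0)
((y /\ ~z) \/ ~x) = max(0, 0) = 0
(((y /\ ~z) \/ ~x) \/ z) = max(0, 0.31) = 0.31
(x -> x): 0.54 ≤ 0.54, so result = 1
((((y /\ ~z) \/ ~x) \/ z) /\ (x -> x)) = min(0.31, 1) = 0.31
~z: Gödel ¬ of 0.31 = 0 (operand ≠ 0)
(~z -> x): 0 ≤ 0.54, so result = 1
~(~z -> x): Gödel ¬ of 1 = 0 (operand ≠ 0)
(z -> ~(~z -> x)): 0.31 > 0, so result = 0
(x /\ (z -> ~(~z -> x))) = min(0.54, 0) = 0
(x -> x): 0.54 ≤ 0.54, so result = 1
(y -> (x -> x)): 0.5 ≤ 1, so result = 1
(z -> z): 0.31 ≤ 0.31, so result = 1
((y -> (x -> x)) \/ (z -> z)) = max(1, 1) = 1
((x /\ (z -> ~(~z -> x))) /\ ((y -> (x -> x)) \/ (z -> z))) = min(0, 1) = 0
(y -> ((x /\ (z -> ~(~z -> x))) /\ ((y -> (x -> x)) \/ (z -> z)))): 0.5 > 0, so result = 0
(((((y /\ ~z) \/ ~x) \/ z) /\ (x -> x)) \/ (y -> ((x /\ (z -> ~(~z -> x))) /\ ((y -> (x -> x)) \/ (z -> z))))) = max(0.31, 0) = 0.31

0.31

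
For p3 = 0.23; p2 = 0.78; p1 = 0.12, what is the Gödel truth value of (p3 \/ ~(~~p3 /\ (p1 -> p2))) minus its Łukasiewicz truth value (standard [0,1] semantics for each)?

Gödel evaluation:
  ~p3: Gödel ¬ of 0.23 = 0 (operand ≠ 0)
  ~~p3: Gödel ¬ of 0 = 1 (operand is 0)
  (p1 -> p2): 0.12 ≤ 0.78, so result = 1
  (~~p3 /\ (p1 -> p2)) = min(1, 1) = 1
  ~(~~p3 /\ (p1 -> p2)): Gödel ¬ of 1 = 0 (operand ≠ 0)
  (p3 \/ ~(~~p3 /\ (p1 -> p2))) = max(0.23, 0) = 0.23
  Gödel value = 0.23
Łukasiewicz evaluation:
  ~p3: Łukasiewicz ¬ gives 1 − 0.23 = 0.77
  ~~p3: Łukasiewicz ¬ gives 1 − 0.77 = 0.23
  (p1 -> p2): min(1, 1 − 0.12 + 0.78) = 1
  (~~p3 /\ (p1 -> p2)) = min(0.23, 1) = 0.23
  ~(~~p3 /\ (p1 -> p2)): Łukasiewicz ¬ gives 1 − 0.23 = 0.77
  (p3 \/ ~(~~p3 /\ (p1 -> p2))) = max(0.23, 0.77) = 0.77
  Łukasiewicz value = 0.77
Difference: 0.23 − 0.77 = -0.54

-0.54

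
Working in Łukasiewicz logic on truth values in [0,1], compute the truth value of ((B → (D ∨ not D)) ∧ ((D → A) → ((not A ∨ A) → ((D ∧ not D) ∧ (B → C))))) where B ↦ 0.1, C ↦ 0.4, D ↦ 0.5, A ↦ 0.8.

0.70

not D: Łukasiewicz ¬ gives 1 − 0.5 = 0.5
(D ∨ not D) = max(0.5, 0.5) = 0.5
(B → (D ∨ not D)): min(1, 1 − 0.1 + 0.5) = 1
(D → A): min(1, 1 − 0.5 + 0.8) = 1
not A: Łukasiewicz ¬ gives 1 − 0.8 = 0.2
(not A ∨ A) = max(0.2, 0.8) = 0.8
not D: Łukasiewicz ¬ gives 1 − 0.5 = 0.5
(D ∧ not D) = min(0.5, 0.5) = 0.5
(B → C): min(1, 1 − 0.1 + 0.4) = 1
((D ∧ not D) ∧ (B → C)) = min(0.5, 1) = 0.5
((not A ∨ A) → ((D ∧ not D) ∧ (B → C))): min(1, 1 − 0.8 + 0.5) = 0.7
((D → A) → ((not A ∨ A) → ((D ∧ not D) ∧ (B → C)))): min(1, 1 − 1 + 0.7) = 0.7
((B → (D ∨ not D)) ∧ ((D → A) → ((not A ∨ A) → ((D ∧ not D) ∧ (B → C))))) = min(1, 0.7) = 0.7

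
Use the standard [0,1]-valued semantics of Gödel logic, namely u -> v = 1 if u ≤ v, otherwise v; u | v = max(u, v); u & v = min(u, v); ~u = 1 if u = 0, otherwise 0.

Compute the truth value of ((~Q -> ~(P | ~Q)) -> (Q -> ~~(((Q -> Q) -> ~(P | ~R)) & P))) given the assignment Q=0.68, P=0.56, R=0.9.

~Q: Gödel ¬ of 0.68 = 0 (operand ≠ 0)
~Q: Gödel ¬ of 0.68 = 0 (operand ≠ 0)
(P | ~Q) = max(0.56, 0) = 0.56
~(P | ~Q): Gödel ¬ of 0.56 = 0 (operand ≠ 0)
(~Q -> ~(P | ~Q)): 0 ≤ 0, so result = 1
(Q -> Q): 0.68 ≤ 0.68, so result = 1
~R: Gödel ¬ of 0.9 = 0 (operand ≠ 0)
(P | ~R) = max(0.56, 0) = 0.56
~(P | ~R): Gödel ¬ of 0.56 = 0 (operand ≠ 0)
((Q -> Q) -> ~(P | ~R)): 1 > 0, so result = 0
(((Q -> Q) -> ~(P | ~R)) & P) = min(0, 0.56) = 0
~(((Q -> Q) -> ~(P | ~R)) & P): Gödel ¬ of 0 = 1 (operand is 0)
~~(((Q -> Q) -> ~(P | ~R)) & P): Gödel ¬ of 1 = 0 (operand ≠ 0)
(Q -> ~~(((Q -> Q) -> ~(P | ~R)) & P)): 0.68 > 0, so result = 0
((~Q -> ~(P | ~Q)) -> (Q -> ~~(((Q -> Q) -> ~(P | ~R)) & P))): 1 > 0, so result = 0

0.00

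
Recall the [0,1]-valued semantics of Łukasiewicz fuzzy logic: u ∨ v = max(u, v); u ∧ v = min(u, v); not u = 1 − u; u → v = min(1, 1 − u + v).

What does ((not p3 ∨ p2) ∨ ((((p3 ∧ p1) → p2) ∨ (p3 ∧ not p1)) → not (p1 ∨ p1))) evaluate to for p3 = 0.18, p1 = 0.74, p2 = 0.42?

0.82

not p3: Łukasiewicz ¬ gives 1 − 0.18 = 0.82
(not p3 ∨ p2) = max(0.82, 0.42) = 0.82
(p3 ∧ p1) = min(0.18, 0.74) = 0.18
((p3 ∧ p1) → p2): min(1, 1 − 0.18 + 0.42) = 1
not p1: Łukasiewicz ¬ gives 1 − 0.74 = 0.26
(p3 ∧ not p1) = min(0.18, 0.26) = 0.18
(((p3 ∧ p1) → p2) ∨ (p3 ∧ not p1)) = max(1, 0.18) = 1
(p1 ∨ p1) = max(0.74, 0.74) = 0.74
not (p1 ∨ p1): Łukasiewicz ¬ gives 1 − 0.74 = 0.26
((((p3 ∧ p1) → p2) ∨ (p3 ∧ not p1)) → not (p1 ∨ p1)): min(1, 1 − 1 + 0.26) = 0.26
((not p3 ∨ p2) ∨ ((((p3 ∧ p1) → p2) ∨ (p3 ∧ not p1)) → not (p1 ∨ p1))) = max(0.82, 0.26) = 0.82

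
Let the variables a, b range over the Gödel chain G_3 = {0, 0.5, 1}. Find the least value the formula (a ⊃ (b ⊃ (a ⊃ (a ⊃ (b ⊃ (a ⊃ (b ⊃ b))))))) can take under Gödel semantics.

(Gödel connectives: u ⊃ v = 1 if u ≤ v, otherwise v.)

Every assignment gives 1. For instance at a = 0, b = 0:
  (b ⊃ b): 0 ≤ 0, so result = 1
  (a ⊃ (b ⊃ b)): 0 ≤ 1, so result = 1
  (b ⊃ (a ⊃ (b ⊃ b))): 0 ≤ 1, so result = 1
  (a ⊃ (b ⊃ (a ⊃ (b ⊃ b)))): 0 ≤ 1, so result = 1
  (a ⊃ (a ⊃ (b ⊃ (a ⊃ (b ⊃ b))))): 0 ≤ 1, so result = 1
  (b ⊃ (a ⊃ (a ⊃ (b ⊃ (a ⊃ (b ⊃ b)))))): 0 ≤ 1, so result = 1
  (a ⊃ (b ⊃ (a ⊃ (a ⊃ (b ⊃ (a ⊃ (b ⊃ b))))))): 0 ≤ 1, so result = 1
All 9 assignments give value 1 — the formula is a G_3-tautology.

1.00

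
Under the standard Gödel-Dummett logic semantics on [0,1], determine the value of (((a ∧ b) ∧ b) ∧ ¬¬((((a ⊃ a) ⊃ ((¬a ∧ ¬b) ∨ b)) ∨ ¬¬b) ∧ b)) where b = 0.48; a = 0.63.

0.48

(a ∧ b) = min(0.63, 0.48) = 0.48
((a ∧ b) ∧ b) = min(0.48, 0.48) = 0.48
(a ⊃ a): 0.63 ≤ 0.63, so result = 1
¬a: Gödel ¬ of 0.63 = 0 (operand ≠ 0)
¬b: Gödel ¬ of 0.48 = 0 (operand ≠ 0)
(¬a ∧ ¬b) = min(0, 0) = 0
((¬a ∧ ¬b) ∨ b) = max(0, 0.48) = 0.48
((a ⊃ a) ⊃ ((¬a ∧ ¬b) ∨ b)): 1 > 0.48, so result = 0.48
¬b: Gödel ¬ of 0.48 = 0 (operand ≠ 0)
¬¬b: Gödel ¬ of 0 = 1 (operand is 0)
(((a ⊃ a) ⊃ ((¬a ∧ ¬b) ∨ b)) ∨ ¬¬b) = max(0.48, 1) = 1
((((a ⊃ a) ⊃ ((¬a ∧ ¬b) ∨ b)) ∨ ¬¬b) ∧ b) = min(1, 0.48) = 0.48
¬((((a ⊃ a) ⊃ ((¬a ∧ ¬b) ∨ b)) ∨ ¬¬b) ∧ b): Gödel ¬ of 0.48 = 0 (operand ≠ 0)
¬¬((((a ⊃ a) ⊃ ((¬a ∧ ¬b) ∨ b)) ∨ ¬¬b) ∧ b): Gödel ¬ of 0 = 1 (operand is 0)
(((a ∧ b) ∧ b) ∧ ¬¬((((a ⊃ a) ⊃ ((¬a ∧ ¬b) ∨ b)) ∨ ¬¬b) ∧ b)) = min(0.48, 1) = 0.48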